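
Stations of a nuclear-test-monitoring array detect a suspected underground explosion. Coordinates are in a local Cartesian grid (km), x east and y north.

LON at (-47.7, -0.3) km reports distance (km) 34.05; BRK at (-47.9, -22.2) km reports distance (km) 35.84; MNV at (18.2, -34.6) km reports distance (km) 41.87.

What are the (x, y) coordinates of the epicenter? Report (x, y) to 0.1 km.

Circle about each station: (x + 47.7)² + (y + 0.3)² = 34.05²; (x + 47.9)² + (y + 22.2)² = 35.84²; (x − 18.2)² + (y + 34.6)² = 41.87².
Subtracting the LON equation from the BRK and MNV equations removes the quadratic terms:
-0.4 x − 43.8 y = 386.77
131.8 x − 68.6 y = -1340.67
Solving the 2×2 system: x ≈ -14.7, y ≈ -8.7 km.
Check against LON (with the unrounded x, y): √((x + 47.7)²+(y + 0.3)²) = 34.05 ≈ 34.05 km. ✓

(-14.7, -8.7)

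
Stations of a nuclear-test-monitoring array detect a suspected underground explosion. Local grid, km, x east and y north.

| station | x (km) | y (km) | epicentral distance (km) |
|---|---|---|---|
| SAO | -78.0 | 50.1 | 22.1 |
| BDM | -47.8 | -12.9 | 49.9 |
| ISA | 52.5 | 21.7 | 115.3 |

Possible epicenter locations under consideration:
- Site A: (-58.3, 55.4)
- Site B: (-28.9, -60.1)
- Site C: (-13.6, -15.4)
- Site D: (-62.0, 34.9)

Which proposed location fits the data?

Site D

For each candidate, compare |candidate − station| to the reported distance:
Site A: residuals SAO 1.7, BDM 19.2, ISA 0.5 → max 19.2 km
Site B: residuals SAO 98.5, BDM 0.9, ISA 0.1 → max 98.5 km
Site C: residuals SAO 69.8, BDM 15.6, ISA 39.5 → max 69.8 km
Site D: residuals SAO 0.0, BDM 0.0, ISA 0.0 → max 0.0 km
Only Site D has all residuals ≈ 0.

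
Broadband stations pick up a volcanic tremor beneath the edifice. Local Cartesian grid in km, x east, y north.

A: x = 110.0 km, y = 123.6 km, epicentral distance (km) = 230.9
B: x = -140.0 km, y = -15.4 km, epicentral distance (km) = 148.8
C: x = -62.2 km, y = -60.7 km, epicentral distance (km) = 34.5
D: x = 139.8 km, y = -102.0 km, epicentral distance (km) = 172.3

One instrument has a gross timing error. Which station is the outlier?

B

Solve using three stations at a time. Using A, C, D (subtract circle equations pairwise → linear system) gives (x, y) ≈ (-27.7, -61.7).
Distances from that point to each station vs reported:
  A: calculated 230.9 vs reported 230.9 → residual 0.0 km
  B: calculated 121.5 vs reported 148.8 → residual 27.3 km
  C: calculated 34.5 vs reported 34.5 → residual 0.0 km
  D: calculated 172.3 vs reported 172.3 → residual 0.0 km
A, C, D are mutually consistent (residuals ≈ 0); B is off by 27.3 km.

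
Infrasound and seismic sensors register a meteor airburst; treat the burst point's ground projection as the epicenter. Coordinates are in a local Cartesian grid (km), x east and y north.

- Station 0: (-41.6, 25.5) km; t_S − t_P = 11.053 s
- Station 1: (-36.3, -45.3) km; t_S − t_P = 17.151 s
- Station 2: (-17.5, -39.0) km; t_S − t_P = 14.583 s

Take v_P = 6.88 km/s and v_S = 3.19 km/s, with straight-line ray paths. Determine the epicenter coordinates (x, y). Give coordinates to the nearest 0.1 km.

x ≈ 23.0 km, y ≈ 37.7 km

Distance from S−P lag: d = Δt · v_P v_S / (v_P − v_S) = Δt · (6.88·3.19)/(6.88−3.19) ≈ 5.9478·Δt.
So d_Station 0 = 65.74, d_Station 1 = 102.01, d_Station 2 = 86.74 km.
Circle about each station: (x + 41.6)² + (y − 25.5)² = 65.74²; (x + 36.3)² + (y + 45.3)² = 102.01²; (x + 17.5)² + (y + 39.0)² = 86.74².
Subtracting the Station 0 equation from the Station 1 and Station 2 equations removes the quadratic terms:
10.6 x − 141.6 y = -5095.32
48.2 x − 129.0 y = -3755.64
Solving the 2×2 system: x ≈ 23.0, y ≈ 37.7 km.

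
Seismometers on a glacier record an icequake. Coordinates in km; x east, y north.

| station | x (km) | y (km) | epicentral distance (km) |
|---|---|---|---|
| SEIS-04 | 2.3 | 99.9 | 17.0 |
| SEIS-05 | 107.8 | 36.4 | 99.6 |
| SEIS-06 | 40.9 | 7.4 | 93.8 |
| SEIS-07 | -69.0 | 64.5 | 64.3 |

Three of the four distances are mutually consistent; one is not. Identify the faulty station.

Solve using three stations at a time. Using SEIS-04, SEIS-06, SEIS-07 (subtract circle equations pairwise → linear system) gives (x, y) ≈ (-8.8, 87.0).
Distances from that point to each station vs reported:
  SEIS-04: calculated 17.0 vs reported 17.0 → residual 0.0 km
  SEIS-05: calculated 127.1 vs reported 99.6 → residual 27.5 km
  SEIS-06: calculated 93.8 vs reported 93.8 → residual 0.0 km
  SEIS-07: calculated 64.3 vs reported 64.3 → residual 0.0 km
SEIS-04, SEIS-06, SEIS-07 are mutually consistent (residuals ≈ 0); SEIS-05 is off by 27.5 km.

SEIS-05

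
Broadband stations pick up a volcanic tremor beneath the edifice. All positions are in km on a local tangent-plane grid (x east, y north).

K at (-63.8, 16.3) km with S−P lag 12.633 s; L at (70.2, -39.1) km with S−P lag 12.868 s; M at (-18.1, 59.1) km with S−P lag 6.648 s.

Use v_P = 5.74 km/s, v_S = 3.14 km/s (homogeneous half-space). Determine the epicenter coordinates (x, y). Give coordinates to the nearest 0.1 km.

(21.6, 35.7)

Distance from S−P lag: d = Δt · v_P v_S / (v_P − v_S) = Δt · (5.74·3.14)/(5.74−3.14) ≈ 6.9322·Δt.
So d_K = 87.57, d_L = 89.20, d_M = 46.08 km.
Circle about each station: (x + 63.8)² + (y − 16.3)² = 87.57²; (x − 70.2)² + (y + 39.1)² = 89.20²; (x + 18.1)² + (y − 59.1)² = 46.08².
Subtracting pairs of circle equations eliminates x²+y² and gives linear equations (the radical axes):
268.0 x − 110.8 y = 1832.58
91.4 x + 85.6 y = 5029.43
Solving the 2×2 system: x ≈ 21.6, y ≈ 35.7 km.
Check against K (with the unrounded x, y): √((x + 63.8)²+(y − 16.3)²) = 87.57 ≈ 87.57 km. ✓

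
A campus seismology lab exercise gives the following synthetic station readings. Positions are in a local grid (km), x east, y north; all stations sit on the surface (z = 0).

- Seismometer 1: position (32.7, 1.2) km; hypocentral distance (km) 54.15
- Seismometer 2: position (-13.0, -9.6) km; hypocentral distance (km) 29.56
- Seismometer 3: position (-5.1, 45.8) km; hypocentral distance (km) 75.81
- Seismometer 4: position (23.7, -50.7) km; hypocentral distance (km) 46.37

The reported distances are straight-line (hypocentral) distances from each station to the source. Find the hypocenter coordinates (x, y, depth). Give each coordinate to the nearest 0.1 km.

Each station gives a sphere (x−x_i)² + (y−y_i)² + z² = d_i² (stations at z=0).
Subtracting the Seismometer 1 sphere from Seismometer 2 and Seismometer 3: z² cancels, leaving linear equations in x and y:
-91.4 x − 21.6 y = 1248.86
-75.6 x + 89.2 y = -1762.01
Solving: x ≈ -7.494, y ≈ -26.105 km (keep extra digits for the depth step; rounded: -7.5, -26.1).
Then from the Seismometer 1 sphere: z² = 54.15² − (x − 32.7)² − (y − 1.2)² with x = -7.494, y = -26.105, so z ≈ 23.898 ≈ 23.9 km.

(-7.5, -26.1, 23.9)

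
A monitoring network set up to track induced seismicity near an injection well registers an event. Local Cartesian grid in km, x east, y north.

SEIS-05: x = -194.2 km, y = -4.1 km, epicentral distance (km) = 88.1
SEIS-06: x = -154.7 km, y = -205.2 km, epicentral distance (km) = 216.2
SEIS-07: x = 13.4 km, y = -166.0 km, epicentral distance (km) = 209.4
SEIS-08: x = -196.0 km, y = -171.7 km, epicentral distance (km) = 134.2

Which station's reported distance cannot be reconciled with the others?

Solve using three stations at a time. Using SEIS-05, SEIS-06, SEIS-07 (subtract circle equations pairwise → linear system) gives (x, y) ≈ (-106.6, 5.6).
Distances from that point to each station vs reported:
  SEIS-05: calculated 88.1 vs reported 88.1 → residual 0.0 km
  SEIS-06: calculated 216.2 vs reported 216.2 → residual 0.0 km
  SEIS-07: calculated 209.4 vs reported 209.4 → residual 0.0 km
  SEIS-08: calculated 198.5 vs reported 134.2 → residual 64.3 km
SEIS-05, SEIS-06, SEIS-07 are mutually consistent (residuals ≈ 0); SEIS-08 is off by 64.3 km.

SEIS-08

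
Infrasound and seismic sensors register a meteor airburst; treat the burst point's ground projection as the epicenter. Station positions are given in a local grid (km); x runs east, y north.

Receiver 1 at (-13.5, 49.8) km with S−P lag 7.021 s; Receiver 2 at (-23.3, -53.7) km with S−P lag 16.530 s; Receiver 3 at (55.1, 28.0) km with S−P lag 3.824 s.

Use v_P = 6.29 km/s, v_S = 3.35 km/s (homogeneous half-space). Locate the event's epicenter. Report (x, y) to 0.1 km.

36.8 km east, 48.4 km north

Distance from S−P lag: d = Δt · v_P v_S / (v_P − v_S) = Δt · (6.29·3.35)/(6.29−3.35) ≈ 7.1672·Δt.
So d_Receiver 1 = 50.32, d_Receiver 2 = 118.47, d_Receiver 3 = 27.41 km.
Circle about each station: (x + 13.5)² + (y − 49.8)² = 50.32²; (x + 23.3)² + (y + 53.7)² = 118.47²; (x − 55.1)² + (y − 28.0)² = 27.41².
Subtracting pairs of circle equations eliminates x²+y² and gives linear equations (the radical axes):
-19.6 x − 207.0 y = -10738.75
137.2 x − 43.6 y = 2938.51
Solving the 2×2 system: x ≈ 36.8, y ≈ 48.4 km.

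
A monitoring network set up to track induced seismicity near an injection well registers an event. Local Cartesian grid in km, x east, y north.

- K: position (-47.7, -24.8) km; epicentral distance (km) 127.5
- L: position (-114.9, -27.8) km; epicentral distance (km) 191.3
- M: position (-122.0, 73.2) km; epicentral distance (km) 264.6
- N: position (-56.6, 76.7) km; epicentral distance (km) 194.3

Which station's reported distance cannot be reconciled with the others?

M

Solve using three stations at a time. Using K, L, N (subtract circle equations pairwise → linear system) gives (x, y) ≈ (71.9, -69.1).
Distances from that point to each station vs reported:
  K: calculated 127.6 vs reported 127.5 → residual 0.1 km
  L: calculated 191.3 vs reported 191.3 → residual 0.0 km
  M: calculated 240.5 vs reported 264.6 → residual 24.1 km
  N: calculated 194.3 vs reported 194.3 → residual 0.0 km
K, L, N are mutually consistent (residuals ≈ 0); M is off by 24.1 km.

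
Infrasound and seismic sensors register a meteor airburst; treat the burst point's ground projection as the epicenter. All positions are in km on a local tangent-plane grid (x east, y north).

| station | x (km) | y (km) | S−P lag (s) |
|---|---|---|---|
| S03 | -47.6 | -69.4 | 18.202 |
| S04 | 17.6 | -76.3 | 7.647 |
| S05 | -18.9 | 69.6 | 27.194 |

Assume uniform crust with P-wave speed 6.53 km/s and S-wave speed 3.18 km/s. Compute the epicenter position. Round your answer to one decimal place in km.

65.0 km east, -76.6 km north

Distance from S−P lag: d = Δt · v_P v_S / (v_P − v_S) = Δt · (6.53·3.18)/(6.53−3.18) ≈ 6.1986·Δt.
So d_S03 = 112.83, d_S04 = 47.40, d_S05 = 168.57 km.
Circle about each station: (x + 47.6)² + (y + 69.4)² = 112.83²; (x − 17.6)² + (y + 76.3)² = 47.40²; (x + 18.9)² + (y − 69.6)² = 168.57².
Subtracting pairs of circle equations eliminates x²+y² and gives linear equations (the radical axes):
130.4 x − 13.8 y = 9533.18
57.4 x + 278.0 y = -17565.99
Solving the 2×2 system: x ≈ 65.0, y ≈ -76.6 km.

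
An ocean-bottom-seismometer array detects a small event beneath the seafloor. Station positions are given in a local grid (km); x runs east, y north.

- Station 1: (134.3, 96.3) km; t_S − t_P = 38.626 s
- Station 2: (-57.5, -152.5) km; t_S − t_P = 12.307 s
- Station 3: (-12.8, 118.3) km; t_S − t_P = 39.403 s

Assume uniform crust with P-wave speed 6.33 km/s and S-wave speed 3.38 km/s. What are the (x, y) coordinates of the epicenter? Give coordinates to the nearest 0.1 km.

Distance from S−P lag: d = Δt · v_P v_S / (v_P − v_S) = Δt · (6.33·3.38)/(6.33−3.38) ≈ 7.2527·Δt.
So d_Station 1 = 280.14, d_Station 2 = 89.26, d_Station 3 = 285.78 km.
Circle about each station: (x − 134.3)² + (y − 96.3)² = 280.14²; (x + 57.5)² + (y + 152.5)² = 89.26²; (x + 12.8)² + (y − 118.3)² = 285.78².
Subtracting the Station 1 equation from the Station 2 and Station 3 equations removes the quadratic terms:
-383.6 x − 497.6 y = 69763.39
-294.2 x + 44.0 y = -16343.24
Solving the 2×2 system: x ≈ 31.0, y ≈ -164.1 km.

(31.0, -164.1)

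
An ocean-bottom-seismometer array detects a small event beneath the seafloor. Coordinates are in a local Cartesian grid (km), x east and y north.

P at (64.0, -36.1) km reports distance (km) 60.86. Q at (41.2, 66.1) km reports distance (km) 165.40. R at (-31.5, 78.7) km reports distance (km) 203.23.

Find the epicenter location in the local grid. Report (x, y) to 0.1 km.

Circle about each station: (x − 64.0)² + (y + 36.1)² = 60.86²; (x − 41.2)² + (y − 66.1)² = 165.40²; (x + 31.5)² + (y − 78.7)² = 203.23².
Subtracting the P equation from the Q and R equations removes the quadratic terms:
-45.6 x + 204.4 y = -22985.78
-191.0 x + 229.6 y = -35811.76
Solving the 2×2 system: x ≈ 71.5, y ≈ -96.5 km.

(71.5, -96.5)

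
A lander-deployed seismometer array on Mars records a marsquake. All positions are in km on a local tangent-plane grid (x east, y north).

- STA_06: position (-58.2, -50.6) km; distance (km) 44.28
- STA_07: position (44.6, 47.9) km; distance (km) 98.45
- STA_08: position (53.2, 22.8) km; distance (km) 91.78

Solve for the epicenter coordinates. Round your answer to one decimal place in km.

x ≈ -29.6 km, y ≈ -16.8 km

Circle about each station: (x + 58.2)² + (y + 50.6)² = 44.28²; (x − 44.6)² + (y − 47.9)² = 98.45²; (x − 53.2)² + (y − 22.8)² = 91.78².
Subtracting pairs of circle equations eliminates x²+y² and gives linear equations (the radical axes):
205.6 x + 197.0 y = -9395.71
222.8 x + 146.8 y = -9060.37
Solving the 2×2 system: x ≈ -29.6, y ≈ -16.8 km.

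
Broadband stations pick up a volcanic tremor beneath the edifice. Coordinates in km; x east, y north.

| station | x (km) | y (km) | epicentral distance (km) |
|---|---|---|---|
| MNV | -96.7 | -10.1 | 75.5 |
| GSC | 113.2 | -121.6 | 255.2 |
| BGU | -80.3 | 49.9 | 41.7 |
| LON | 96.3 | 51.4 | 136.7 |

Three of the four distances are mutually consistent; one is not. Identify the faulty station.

Solve using three stations at a time. Using MNV, BGU, LON (subtract circle equations pairwise → linear system) gives (x, y) ≈ (-39.9, 39.6).
Distances from that point to each station vs reported:
  MNV: calculated 75.5 vs reported 75.5 → residual 0.0 km
  GSC: calculated 222.3 vs reported 255.2 → residual 32.9 km
  BGU: calculated 41.7 vs reported 41.7 → residual 0.0 km
  LON: calculated 136.7 vs reported 136.7 → residual 0.0 km
MNV, BGU, LON are mutually consistent (residuals ≈ 0); GSC is off by 32.9 km.

GSC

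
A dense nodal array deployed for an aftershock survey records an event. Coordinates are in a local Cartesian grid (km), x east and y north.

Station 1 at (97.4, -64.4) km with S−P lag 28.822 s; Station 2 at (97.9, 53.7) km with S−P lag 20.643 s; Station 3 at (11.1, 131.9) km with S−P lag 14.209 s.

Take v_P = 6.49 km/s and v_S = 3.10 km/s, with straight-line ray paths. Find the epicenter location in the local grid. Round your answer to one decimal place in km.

Distance from S−P lag: d = Δt · v_P v_S / (v_P − v_S) = Δt · (6.49·3.10)/(6.49−3.10) ≈ 5.9348·Δt.
So d_Station 1 = 171.05, d_Station 2 = 122.51, d_Station 3 = 84.33 km.
Circle about each station: (x − 97.4)² + (y + 64.4)² = 171.05²; (x − 97.9)² + (y − 53.7)² = 122.51²; (x − 11.1)² + (y − 131.9)² = 84.33².
Subtracting pairs of circle equations eliminates x²+y² and gives linear equations (the radical axes):
1.0 x + 236.2 y = 13083.38
-172.6 x + 392.6 y = 26033.25
Solving the 2×2 system: x ≈ -24.6, y ≈ 55.5 km.

x ≈ -24.6 km, y ≈ 55.5 km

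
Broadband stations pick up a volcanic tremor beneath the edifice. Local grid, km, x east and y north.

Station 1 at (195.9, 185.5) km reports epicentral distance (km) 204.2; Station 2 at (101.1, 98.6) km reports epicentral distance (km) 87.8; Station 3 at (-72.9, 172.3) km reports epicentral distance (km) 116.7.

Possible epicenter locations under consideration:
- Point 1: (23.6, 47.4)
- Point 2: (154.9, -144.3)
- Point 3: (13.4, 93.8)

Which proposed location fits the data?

For each candidate, compare |candidate − station| to the reported distance:
Point 1: residuals Station 1 16.6, Station 2 5.1, Station 3 41.1 → max 41.1 km
Point 2: residuals Station 1 128.1, Station 2 161.0, Station 3 273.3 → max 273.3 km
Point 3: residuals Station 1 0.0, Station 2 0.0, Station 3 0.0 → max 0.0 km
Only Point 3 has all residuals ≈ 0.

Point 3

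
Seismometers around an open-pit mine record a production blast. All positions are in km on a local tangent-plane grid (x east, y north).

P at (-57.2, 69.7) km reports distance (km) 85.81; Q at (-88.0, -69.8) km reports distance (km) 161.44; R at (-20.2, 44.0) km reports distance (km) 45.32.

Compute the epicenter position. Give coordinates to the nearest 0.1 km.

x ≈ 25.1 km, y ≈ 45.4 km

Circle about each station: (x + 57.2)² + (y − 69.7)² = 85.81²; (x + 88.0)² + (y + 69.8)² = 161.44²; (x + 20.2)² + (y − 44.0)² = 45.32².
Subtracting the P equation from the Q and R equations removes the quadratic terms:
-61.6 x − 279.0 y = -14213.41
74.0 x − 51.4 y = -476.44
Solving the 2×2 system: x ≈ 25.1, y ≈ 45.4 km.
Check against P (with the unrounded x, y): √((x + 57.2)²+(y − 69.7)²) = 85.81 ≈ 85.81 km. ✓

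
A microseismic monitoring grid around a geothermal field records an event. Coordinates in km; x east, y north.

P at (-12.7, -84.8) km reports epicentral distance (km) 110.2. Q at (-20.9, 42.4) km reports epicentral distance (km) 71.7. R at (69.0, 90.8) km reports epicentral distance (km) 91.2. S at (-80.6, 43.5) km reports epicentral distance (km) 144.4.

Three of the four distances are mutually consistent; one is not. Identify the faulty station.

Solve using three stations at a time. Using P, R, S (subtract circle equations pairwise → linear system) gives (x, y) ≈ (57.2, 0.4).
Distances from that point to each station vs reported:
  P: calculated 110.2 vs reported 110.2 → residual 0.0 km
  Q: calculated 88.7 vs reported 71.7 → residual 17.0 km
  R: calculated 91.2 vs reported 91.2 → residual 0.0 km
  S: calculated 144.4 vs reported 144.4 → residual 0.0 km
P, R, S are mutually consistent (residuals ≈ 0); Q is off by 17.0 km.

Q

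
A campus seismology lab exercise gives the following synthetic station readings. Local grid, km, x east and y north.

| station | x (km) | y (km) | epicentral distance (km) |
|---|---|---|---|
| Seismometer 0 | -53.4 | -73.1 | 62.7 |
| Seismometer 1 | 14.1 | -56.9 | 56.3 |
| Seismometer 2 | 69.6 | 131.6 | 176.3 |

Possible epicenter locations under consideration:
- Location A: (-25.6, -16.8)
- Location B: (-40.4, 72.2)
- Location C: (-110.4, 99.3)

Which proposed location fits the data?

For each candidate, compare |candidate − station| to the reported distance:
Location A: residuals Seismometer 0 0.1, Seismometer 1 0.1, Seismometer 2 0.0 → max 0.1 km
Location B: residuals Seismometer 0 83.2, Seismometer 1 83.8, Seismometer 2 51.3 → max 83.8 km
Location C: residuals Seismometer 0 118.9, Seismometer 1 143.4, Seismometer 2 6.6 → max 143.4 km
Only Location A has all residuals ≈ 0.

Location A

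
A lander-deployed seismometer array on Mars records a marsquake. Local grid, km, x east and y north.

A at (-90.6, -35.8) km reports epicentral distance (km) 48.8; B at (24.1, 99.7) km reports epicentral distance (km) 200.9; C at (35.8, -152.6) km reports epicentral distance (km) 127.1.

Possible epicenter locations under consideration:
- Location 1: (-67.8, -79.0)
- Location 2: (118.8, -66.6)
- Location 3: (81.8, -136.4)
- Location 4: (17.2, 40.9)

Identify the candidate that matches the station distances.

For each candidate, compare |candidate − station| to the reported distance:
Location 1: residuals A 0.0, B 0.0, C 0.0 → max 0.0 km
Location 2: residuals A 162.9, B 9.5, C 7.6 → max 162.9 km
Location 3: residuals A 150.8, B 42.1, C 78.3 → max 150.8 km
Location 4: residuals A 83.5, B 141.7, C 67.3 → max 141.7 km
Only Location 1 has all residuals ≈ 0.

Location 1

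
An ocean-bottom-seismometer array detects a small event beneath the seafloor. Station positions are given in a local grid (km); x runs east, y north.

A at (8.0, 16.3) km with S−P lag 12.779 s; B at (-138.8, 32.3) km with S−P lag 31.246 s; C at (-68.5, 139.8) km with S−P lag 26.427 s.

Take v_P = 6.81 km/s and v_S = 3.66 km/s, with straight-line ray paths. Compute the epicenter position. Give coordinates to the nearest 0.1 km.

108.4 km east, 28.3 km north

Distance from S−P lag: d = Δt · v_P v_S / (v_P − v_S) = Δt · (6.81·3.66)/(6.81−3.66) ≈ 7.9126·Δt.
So d_A = 101.11, d_B = 247.24, d_C = 209.11 km.
Circle about each station: (x − 8.0)² + (y − 16.3)² = 101.11²; (x + 138.8)² + (y − 32.3)² = 247.24²; (x + 68.5)² + (y − 139.8)² = 209.11².
Subtracting the A equation from the B and C equations removes the quadratic terms:
-293.6 x + 32.0 y = -30925.35
-153.0 x + 247.0 y = -9597.16
Solving the 2×2 system: x ≈ 108.4, y ≈ 28.3 km.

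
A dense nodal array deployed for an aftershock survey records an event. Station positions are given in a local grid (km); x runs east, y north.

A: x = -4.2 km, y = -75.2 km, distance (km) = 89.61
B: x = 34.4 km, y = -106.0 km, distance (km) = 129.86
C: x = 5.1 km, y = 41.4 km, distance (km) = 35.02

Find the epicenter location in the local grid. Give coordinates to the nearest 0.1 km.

Circle about each station: (x + 4.2)² + (y + 75.2)² = 89.61²; (x − 34.4)² + (y + 106.0)² = 129.86²; (x − 5.1)² + (y − 41.4)² = 35.02².
Subtracting the A equation from the B and C equations removes the quadratic terms:
77.2 x − 61.6 y = -2086.99
18.6 x + 233.2 y = 2870.84
Solving the 2×2 system: x ≈ -16.2, y ≈ 13.6 km.
Check against A (with the unrounded x, y): √((x + 4.2)²+(y + 75.2)²) = 89.61 ≈ 89.61 km. ✓

(-16.2, 13.6)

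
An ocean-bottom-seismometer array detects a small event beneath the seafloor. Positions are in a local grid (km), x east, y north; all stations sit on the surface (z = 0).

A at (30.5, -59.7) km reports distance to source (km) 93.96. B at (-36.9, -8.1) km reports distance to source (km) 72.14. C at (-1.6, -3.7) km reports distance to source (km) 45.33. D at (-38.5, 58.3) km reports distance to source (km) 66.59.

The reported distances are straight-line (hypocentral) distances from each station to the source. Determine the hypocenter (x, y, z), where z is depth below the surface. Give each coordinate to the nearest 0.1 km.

x ≈ 20.6 km, y ≈ 32.3 km, depth ≈ 16.3 km

Each station gives a sphere (x−x_i)² + (y−y_i)² + z² = d_i² (stations at z=0).
Subtracting the A sphere from B and C: z² cancels, leaving linear equations in x and y:
-134.8 x + 103.2 y = 557.18
-64.2 x + 112.0 y = 2295.58
Solving: x ≈ 20.597, y ≈ 32.303 km (keep extra digits for the depth step; rounded: 20.6, 32.3).
Then from the A sphere: z² = 93.96² − (x − 30.5)² − (y + 59.7)² with x = 20.597, y = 32.303, so z ≈ 16.305 ≈ 16.3 km.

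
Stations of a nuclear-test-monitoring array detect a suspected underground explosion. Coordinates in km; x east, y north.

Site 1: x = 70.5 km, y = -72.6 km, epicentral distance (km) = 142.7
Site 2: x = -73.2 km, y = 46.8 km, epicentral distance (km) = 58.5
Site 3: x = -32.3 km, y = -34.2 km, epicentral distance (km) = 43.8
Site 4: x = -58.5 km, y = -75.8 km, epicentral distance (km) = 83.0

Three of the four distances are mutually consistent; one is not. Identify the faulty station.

Solve using three stations at a time. Using Site 1, Site 3, Site 4 (subtract circle equations pairwise → linear system) gives (x, y) ≈ (-48.2, 6.5).
Distances from that point to each station vs reported:
  Site 1: calculated 142.7 vs reported 142.7 → residual 0.0 km
  Site 2: calculated 47.4 vs reported 58.5 → residual 11.1 km
  Site 3: calculated 43.7 vs reported 43.8 → residual 0.1 km
  Site 4: calculated 83.0 vs reported 83.0 → residual 0.0 km
Site 1, Site 3, Site 4 are mutually consistent (residuals ≈ 0); Site 2 is off by 11.1 km.

Site 2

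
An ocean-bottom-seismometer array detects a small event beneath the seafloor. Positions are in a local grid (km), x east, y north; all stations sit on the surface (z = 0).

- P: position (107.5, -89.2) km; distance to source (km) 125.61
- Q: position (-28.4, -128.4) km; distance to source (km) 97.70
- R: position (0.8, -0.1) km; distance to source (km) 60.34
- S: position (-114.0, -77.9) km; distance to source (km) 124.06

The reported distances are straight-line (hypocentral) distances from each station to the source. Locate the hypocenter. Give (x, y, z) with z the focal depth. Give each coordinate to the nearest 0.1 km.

x ≈ -2.1 km, y ≈ -43.9 km, depth ≈ 41.4 km

Each station gives a sphere (x−x_i)² + (y−y_i)² + z² = d_i² (stations at z=0).
Subtracting the P sphere from Q and R: z² cancels, leaving linear equations in x and y:
-271.8 x − 78.4 y = 4012.81
-213.4 x + 178.2 y = -7375.28
Solving: x ≈ -2.100, y ≈ -43.903 km (keep extra digits for the depth step; rounded: -2.1, -43.9).
Then from the P sphere: z² = 125.61² − (x − 107.5)² − (y + 89.2)² with x = -2.100, y = -43.903, so z ≈ 41.399 ≈ 41.4 km.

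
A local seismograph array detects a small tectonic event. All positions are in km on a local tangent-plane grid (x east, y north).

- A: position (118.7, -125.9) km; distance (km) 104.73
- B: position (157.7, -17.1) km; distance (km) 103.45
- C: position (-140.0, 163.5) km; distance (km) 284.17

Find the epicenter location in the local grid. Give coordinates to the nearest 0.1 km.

Circle about each station: (x − 118.7)² + (y + 125.9)² = 104.73²; (x − 157.7)² + (y + 17.1)² = 103.45²; (x + 140.0)² + (y − 163.5)² = 284.17².
Subtracting the A equation from the B and C equations removes the quadratic terms:
78.0 x + 217.6 y = -4512.33
-517.4 x + 578.8 y = -53392.47
Solving the 2×2 system: x ≈ 57.1, y ≈ -41.2 km.

57.1 km east, -41.2 km north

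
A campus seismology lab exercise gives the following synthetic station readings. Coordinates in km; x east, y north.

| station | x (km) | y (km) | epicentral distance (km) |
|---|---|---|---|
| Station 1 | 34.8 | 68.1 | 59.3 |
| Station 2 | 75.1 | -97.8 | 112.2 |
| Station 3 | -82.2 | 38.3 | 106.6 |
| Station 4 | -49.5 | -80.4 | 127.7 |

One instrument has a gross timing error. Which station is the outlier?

Station 3

Solve using three stations at a time. Using Station 1, Station 2, Station 4 (subtract circle equations pairwise → linear system) gives (x, y) ≈ (41.5, 9.2).
Distances from that point to each station vs reported:
  Station 1: calculated 59.3 vs reported 59.3 → residual 0.0 km
  Station 2: calculated 112.2 vs reported 112.2 → residual 0.0 km
  Station 3: calculated 127.0 vs reported 106.6 → residual 20.4 km
  Station 4: calculated 127.7 vs reported 127.7 → residual 0.0 km
Station 1, Station 2, Station 4 are mutually consistent (residuals ≈ 0); Station 3 is off by 20.4 km.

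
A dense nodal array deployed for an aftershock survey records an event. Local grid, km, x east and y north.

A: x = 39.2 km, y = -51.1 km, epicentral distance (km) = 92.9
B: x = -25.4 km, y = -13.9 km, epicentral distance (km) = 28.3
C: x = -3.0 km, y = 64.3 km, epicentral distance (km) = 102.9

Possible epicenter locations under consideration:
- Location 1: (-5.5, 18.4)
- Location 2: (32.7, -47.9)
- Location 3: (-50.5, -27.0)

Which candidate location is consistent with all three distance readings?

Location 3

For each candidate, compare |candidate − station| to the reported distance:
Location 1: residuals A 10.3, B 9.6, C 56.9 → max 56.9 km
Location 2: residuals A 85.7, B 39.0, C 14.8 → max 85.7 km
Location 3: residuals A 0.0, B 0.0, C 0.0 → max 0.0 km
Only Location 3 has all residuals ≈ 0.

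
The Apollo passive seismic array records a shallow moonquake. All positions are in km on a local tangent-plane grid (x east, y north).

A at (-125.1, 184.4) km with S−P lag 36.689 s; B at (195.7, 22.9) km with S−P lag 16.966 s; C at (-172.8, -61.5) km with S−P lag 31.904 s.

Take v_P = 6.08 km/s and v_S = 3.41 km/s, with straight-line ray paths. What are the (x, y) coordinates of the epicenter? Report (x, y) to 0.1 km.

Distance from S−P lag: d = Δt · v_P v_S / (v_P − v_S) = Δt · (6.08·3.41)/(6.08−3.41) ≈ 7.7651·Δt.
So d_A = 284.89, d_B = 131.74, d_C = 247.74 km.
Circle about each station: (x + 125.1)² + (y − 184.4)² = 284.89²; (x − 195.7)² + (y − 22.9)² = 131.74²; (x + 172.8)² + (y + 61.5)² = 247.74².
Subtracting the A equation from the B and C equations removes the quadratic terms:
641.6 x − 323.0 y = 52976.41
-95.4 x − 491.8 y = 3775.92
Solving the 2×2 system: x ≈ 71.7, y ≈ -21.6 km.
Check against A (with the unrounded x, y): √((x + 125.1)²+(y − 184.4)²) = 284.89 ≈ 284.89 km. ✓

x ≈ 71.7 km, y ≈ -21.6 km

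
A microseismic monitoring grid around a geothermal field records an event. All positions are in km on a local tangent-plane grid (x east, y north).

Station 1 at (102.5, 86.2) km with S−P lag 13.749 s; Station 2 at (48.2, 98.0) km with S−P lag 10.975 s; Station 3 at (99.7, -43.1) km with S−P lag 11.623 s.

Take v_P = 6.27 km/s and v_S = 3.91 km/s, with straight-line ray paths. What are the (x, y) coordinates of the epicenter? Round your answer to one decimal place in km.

(-12.5, 1.5)

Distance from S−P lag: d = Δt · v_P v_S / (v_P − v_S) = Δt · (6.27·3.91)/(6.27−3.91) ≈ 10.3880·Δt.
So d_Station 1 = 142.82, d_Station 2 = 114.01, d_Station 3 = 120.74 km.
Circle about each station: (x − 102.5)² + (y − 86.2)² = 142.82²; (x − 48.2)² + (y − 98.0)² = 114.01²; (x − 99.7)² + (y + 43.1)² = 120.74².
Subtracting pairs of circle equations eliminates x²+y² and gives linear equations (the radical axes):
-108.6 x + 23.6 y = 1389.82
-5.6 x − 258.6 y = -319.59
Solving the 2×2 system: x ≈ -12.5, y ≈ 1.5 km.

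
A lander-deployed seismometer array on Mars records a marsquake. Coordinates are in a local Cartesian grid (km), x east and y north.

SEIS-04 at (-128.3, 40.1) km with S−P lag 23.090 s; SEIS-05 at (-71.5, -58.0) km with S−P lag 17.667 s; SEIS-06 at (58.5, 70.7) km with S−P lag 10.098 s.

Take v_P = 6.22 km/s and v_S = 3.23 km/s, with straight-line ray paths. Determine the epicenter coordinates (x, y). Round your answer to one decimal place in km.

(24.3, 12.1)

Distance from S−P lag: d = Δt · v_P v_S / (v_P − v_S) = Δt · (6.22·3.23)/(6.22−3.23) ≈ 6.7193·Δt.
So d_SEIS-04 = 155.15, d_SEIS-05 = 118.71, d_SEIS-06 = 67.85 km.
Circle about each station: (x + 128.3)² + (y − 40.1)² = 155.15²; (x + 71.5)² + (y + 58.0)² = 118.71²; (x − 58.5)² + (y − 70.7)² = 67.85².
Subtracting the SEIS-04 equation from the SEIS-05 and SEIS-06 equations removes the quadratic terms:
113.6 x − 196.2 y = 386.81
373.6 x + 61.2 y = 9819.74
Solving the 2×2 system: x ≈ 24.3, y ≈ 12.1 km.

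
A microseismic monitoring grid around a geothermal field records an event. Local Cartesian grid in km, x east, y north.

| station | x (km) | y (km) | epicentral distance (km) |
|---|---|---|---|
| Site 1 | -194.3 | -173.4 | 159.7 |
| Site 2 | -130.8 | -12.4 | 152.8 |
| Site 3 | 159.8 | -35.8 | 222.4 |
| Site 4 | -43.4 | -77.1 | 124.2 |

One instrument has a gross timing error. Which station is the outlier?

Site 4

Solve using three stations at a time. Using Site 1, Site 2, Site 3 (subtract circle equations pairwise → linear system) gives (x, y) ≈ (-39.3, -134.8).
Distances from that point to each station vs reported:
  Site 1: calculated 159.7 vs reported 159.7 → residual 0.0 km
  Site 2: calculated 152.8 vs reported 152.8 → residual 0.0 km
  Site 3: calculated 222.4 vs reported 222.4 → residual 0.0 km
  Site 4: calculated 57.8 vs reported 124.2 → residual 66.4 km
Site 1, Site 2, Site 3 are mutually consistent (residuals ≈ 0); Site 4 is off by 66.4 km.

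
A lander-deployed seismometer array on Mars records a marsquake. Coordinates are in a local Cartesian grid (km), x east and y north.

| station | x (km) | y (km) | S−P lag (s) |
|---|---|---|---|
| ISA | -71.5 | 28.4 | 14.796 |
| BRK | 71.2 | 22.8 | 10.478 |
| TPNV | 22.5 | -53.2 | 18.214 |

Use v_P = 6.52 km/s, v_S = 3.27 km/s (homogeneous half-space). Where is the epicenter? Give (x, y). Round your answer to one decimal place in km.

x ≈ 17.9 km, y ≈ 66.2 km

Distance from S−P lag: d = Δt · v_P v_S / (v_P − v_S) = Δt · (6.52·3.27)/(6.52−3.27) ≈ 6.5601·Δt.
So d_ISA = 97.06, d_BRK = 68.74, d_TPNV = 119.49 km.
Circle about each station: (x + 71.5)² + (y − 28.4)² = 97.06²; (x − 71.2)² + (y − 22.8)² = 68.74²; (x − 22.5)² + (y + 53.2)² = 119.49².
Subtracting pairs of circle equations eliminates x²+y² and gives linear equations (the radical axes):
285.4 x − 11.2 y = 4365.93
188.0 x − 163.2 y = -7439.54
Solving the 2×2 system: x ≈ 17.9, y ≈ 66.2 km.
Check against ISA (with the unrounded x, y): √((x + 71.5)²+(y − 28.4)²) = 97.06 ≈ 97.06 km. ✓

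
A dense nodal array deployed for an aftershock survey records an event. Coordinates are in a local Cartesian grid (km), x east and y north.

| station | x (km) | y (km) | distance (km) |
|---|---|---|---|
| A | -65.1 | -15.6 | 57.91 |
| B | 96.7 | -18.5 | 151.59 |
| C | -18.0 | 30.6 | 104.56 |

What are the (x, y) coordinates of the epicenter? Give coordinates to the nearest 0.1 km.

x ≈ -45.8 km, y ≈ -70.2 km

Circle about each station: (x + 65.1)² + (y + 15.6)² = 57.91²; (x − 96.7)² + (y + 18.5)² = 151.59²; (x + 18.0)² + (y − 30.6)² = 104.56².
Subtracting pairs of circle equations eliminates x²+y² and gives linear equations (the radical axes):
323.6 x − 5.8 y = -14414.19
94.2 x + 92.4 y = -10800.24
Solving the 2×2 system: x ≈ -45.8, y ≈ -70.2 km.
Check against A (with the unrounded x, y): √((x + 65.1)²+(y + 15.6)²) = 57.90 ≈ 57.91 km. ✓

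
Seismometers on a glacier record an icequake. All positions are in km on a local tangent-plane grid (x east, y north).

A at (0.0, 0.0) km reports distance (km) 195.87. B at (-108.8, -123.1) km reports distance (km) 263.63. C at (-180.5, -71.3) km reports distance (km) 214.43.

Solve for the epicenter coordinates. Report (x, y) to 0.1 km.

Circle about each station: x² + y² = 195.87²; (x + 108.8)² + (y + 123.1)² = 263.63²; (x + 180.5)² + (y + 71.3)² = 214.43².
Subtracting pairs of circle equations eliminates x²+y² and gives linear equations (the radical axes):
-217.6 x − 246.2 y = -4144.67
-361.0 x − 142.6 y = 30048.77
Solving the 2×2 system: x ≈ -138.1, y ≈ 138.9 km.

(-138.1, 138.9)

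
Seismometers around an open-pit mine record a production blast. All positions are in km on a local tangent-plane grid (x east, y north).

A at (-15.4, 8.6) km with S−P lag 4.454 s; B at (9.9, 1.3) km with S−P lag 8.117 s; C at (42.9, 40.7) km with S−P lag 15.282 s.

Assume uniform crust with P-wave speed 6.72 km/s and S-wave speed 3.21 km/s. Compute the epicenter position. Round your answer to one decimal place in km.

Distance from S−P lag: d = Δt · v_P v_S / (v_P − v_S) = Δt · (6.72·3.21)/(6.72−3.21) ≈ 6.1456·Δt.
So d_A = 27.37, d_B = 49.88, d_C = 93.92 km.
Circle about each station: (x + 15.4)² + (y − 8.6)² = 27.37²; (x − 9.9)² + (y − 1.3)² = 49.88²; (x − 42.9)² + (y − 40.7)² = 93.92².
Subtracting the A equation from the B and C equations removes the quadratic terms:
50.6 x − 14.6 y = -1950.32
116.6 x + 64.2 y = -4886.07
Solving the 2×2 system: x ≈ -39.7, y ≈ -4.0 km.
Check against A (with the unrounded x, y): √((x + 15.4)²+(y − 8.6)²) = 27.37 ≈ 27.37 km. ✓

(-39.7, -4.0)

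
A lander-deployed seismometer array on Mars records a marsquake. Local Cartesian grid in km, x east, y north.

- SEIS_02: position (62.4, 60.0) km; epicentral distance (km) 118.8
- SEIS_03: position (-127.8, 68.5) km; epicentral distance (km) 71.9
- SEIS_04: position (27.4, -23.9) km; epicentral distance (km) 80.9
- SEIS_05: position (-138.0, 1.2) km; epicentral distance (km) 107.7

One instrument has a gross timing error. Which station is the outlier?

Solve using three stations at a time. Using SEIS_02, SEIS_03, SEIS_05 (subtract circle equations pairwise → linear system) gives (x, y) ≈ (-55.9, 71.0).
Distances from that point to each station vs reported:
  SEIS_02: calculated 118.8 vs reported 118.8 → residual 0.0 km
  SEIS_03: calculated 71.9 vs reported 71.9 → residual 0.0 km
  SEIS_04: calculated 126.2 vs reported 80.9 → residual 45.3 km
  SEIS_05: calculated 107.7 vs reported 107.7 → residual 0.0 km
SEIS_02, SEIS_03, SEIS_05 are mutually consistent (residuals ≈ 0); SEIS_04 is off by 45.3 km.

SEIS_04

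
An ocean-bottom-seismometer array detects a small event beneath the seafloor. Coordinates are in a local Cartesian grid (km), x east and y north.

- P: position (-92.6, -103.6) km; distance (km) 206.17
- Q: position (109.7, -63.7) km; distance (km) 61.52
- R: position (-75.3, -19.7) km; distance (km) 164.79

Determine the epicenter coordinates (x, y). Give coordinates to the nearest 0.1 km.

x ≈ 88.9 km, y ≈ -5.8 km

Circle about each station: (x + 92.6)² + (y + 103.6)² = 206.17²; (x − 109.7)² + (y + 63.7)² = 61.52²; (x + 75.3)² + (y + 19.7)² = 164.79².
Subtracting the P equation from the Q and R equations removes the quadratic terms:
404.6 x + 79.8 y = 35505.42
34.6 x + 167.8 y = 2100.78
Solving the 2×2 system: x ≈ 88.9, y ≈ -5.8 km.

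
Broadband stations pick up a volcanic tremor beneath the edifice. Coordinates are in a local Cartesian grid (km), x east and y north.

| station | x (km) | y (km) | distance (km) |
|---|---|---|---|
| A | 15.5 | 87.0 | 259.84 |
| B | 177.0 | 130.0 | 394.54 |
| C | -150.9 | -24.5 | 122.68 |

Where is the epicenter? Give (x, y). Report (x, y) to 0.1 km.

-110.4 km east, -140.3 km north

Circle about each station: (x − 15.5)² + (y − 87.0)² = 259.84²; (x − 177.0)² + (y − 130.0)² = 394.54²; (x + 150.9)² + (y + 24.5)² = 122.68².
Subtracting the A equation from the B and C equations removes the quadratic terms:
323.0 x + 86.0 y = -47725.24
-332.8 x − 223.0 y = 68028.25
Solving the 2×2 system: x ≈ -110.4, y ≈ -140.3 km.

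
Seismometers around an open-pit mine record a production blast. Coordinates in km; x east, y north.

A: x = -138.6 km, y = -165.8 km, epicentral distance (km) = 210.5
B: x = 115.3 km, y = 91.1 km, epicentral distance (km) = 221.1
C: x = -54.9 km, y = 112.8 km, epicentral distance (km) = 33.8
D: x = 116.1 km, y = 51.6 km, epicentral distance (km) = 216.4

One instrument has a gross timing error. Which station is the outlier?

Solve using three stations at a time. Using A, B, D (subtract circle equations pairwise → linear system) gives (x, y) ≈ (-99.9, 41.0).
Distances from that point to each station vs reported:
  A: calculated 210.3 vs reported 210.5 → residual 0.2 km
  B: calculated 221.0 vs reported 221.1 → residual 0.1 km
  C: calculated 84.8 vs reported 33.8 → residual 51.0 km
  D: calculated 216.3 vs reported 216.4 → residual 0.1 km
A, B, D are mutually consistent (residuals ≈ 0); C is off by 51.0 km.

C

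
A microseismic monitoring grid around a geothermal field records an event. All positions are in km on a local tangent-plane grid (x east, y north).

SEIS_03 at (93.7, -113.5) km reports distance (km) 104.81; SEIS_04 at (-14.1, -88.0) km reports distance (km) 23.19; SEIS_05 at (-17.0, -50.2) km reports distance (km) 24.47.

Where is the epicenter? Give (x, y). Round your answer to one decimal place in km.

Circle about each station: (x − 93.7)² + (y + 113.5)² = 104.81²; (x + 14.1)² + (y + 88.0)² = 23.19²; (x + 17.0)² + (y + 50.2)² = 24.47².
Subtracting pairs of circle equations eliminates x²+y² and gives linear equations (the radical axes):
-215.6 x + 51.0 y = -3271.77
-221.4 x + 126.6 y = -8466.54
Solving the 2×2 system: x ≈ -1.1, y ≈ -68.8 km.

(-1.1, -68.8)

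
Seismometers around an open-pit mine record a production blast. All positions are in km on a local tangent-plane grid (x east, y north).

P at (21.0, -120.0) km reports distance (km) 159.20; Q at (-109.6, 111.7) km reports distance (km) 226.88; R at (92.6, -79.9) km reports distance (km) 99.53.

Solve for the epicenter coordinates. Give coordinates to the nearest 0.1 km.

Circle about each station: (x − 21.0)² + (y + 120.0)² = 159.20²; (x + 109.6)² + (y − 111.7)² = 226.88²; (x − 92.6)² + (y + 79.9)² = 99.53².
Subtracting the P equation from the Q and R equations removes the quadratic terms:
-261.2 x + 463.4 y = -16481.84
143.2 x + 80.2 y = 15556.19
Solving the 2×2 system: x ≈ 97.7, y ≈ 19.5 km.

97.7 km east, 19.5 km north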